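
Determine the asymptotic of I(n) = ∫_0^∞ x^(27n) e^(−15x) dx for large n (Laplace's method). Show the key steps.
I(n) ~ (sqrt(2π·27n) / 15) · (27n/(15e))^(27n)

Write the integrand as exp(27n ln x − 15x) and set f(x) = 27n ln x − 15x. Then f'(x) = 27n/x − 15 = 0 at x* = 27n/15, and f''(x*) = −27n/x*^2 = −15^2/(27n). Laplace's method (interior maximum) gives
  I(n) ~ e^(f(x*)) · sqrt(2π / |f''(x*)|)
        = exp(27n ln(27n/15) − 27n) · sqrt(2π · 27n / 15^2)
        = (27n/15)^(27n) e^(−27n) · sqrt(2π·27n) / 15
        = (sqrt(2π·27n) / 15) · (27n/(15e))^(27n).
This matches Γ(27n+1)/15^(27n+1) with Stirling applied to Γ.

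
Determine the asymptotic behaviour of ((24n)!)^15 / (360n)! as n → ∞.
((24n)!)^15/(360n)! ~ ((2π·24n)^(14/2) / sqrt(15)) · 15^(−15·24n)  →  0

Write N = 24n. Stirling: N! ~ sqrt(2π N)(N/e)^N and (15N)! ~ sqrt(2π·15N)·(15N/e)^(15N).
  (N!)^15/(15N)! ~ (2π N)^(15/2) (N/e)^(15N) / [sqrt(2π·15N) (15N/e)^(15N)]
     = (2π N)^(15/2) / sqrt(2π·15N) · (N/(15N))^(15N)
     = (2π N)^((15−1)/2) / sqrt(15) · 15^(−15N).
Since 15^15 > 1, the factor 15^(−15N) decays exponentially, so the ratio → 0. Substituting N = 24n gives the stated form.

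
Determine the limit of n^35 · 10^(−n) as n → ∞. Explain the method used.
lim = 0

Exponentials with base > 1 dominate every fixed polynomial: for any fixed c, n^c / 10^n → 0 as n → ∞ (e.g. by the ratio test, or by writing 10^n = e^(n ln 10) and noting e^(n ln 10) / n^c → ∞). Hence n^35 · 10^(−n) = n^35 / 10^n → 0.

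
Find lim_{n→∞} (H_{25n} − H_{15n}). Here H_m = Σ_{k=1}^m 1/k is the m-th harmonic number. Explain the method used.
lim = ln(25/15) = ln(5/3)

Euler-Maclaurin gives H_m = ln m + γ + 1/(2m) + O(1/m^2). The γ and O(1/m) terms cancel in the difference:
  H_{25n} − H_{15n} = ln(25n) − ln(15n) + O(1/n) = ln(25/15) + O(1/n).
Hence the limit is ln(25/15) = ln(5/3).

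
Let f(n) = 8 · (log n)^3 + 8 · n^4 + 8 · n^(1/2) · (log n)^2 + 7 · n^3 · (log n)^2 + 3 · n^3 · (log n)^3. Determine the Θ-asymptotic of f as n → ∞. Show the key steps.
f(n) ∈ Θ(n^4)

Compare the terms by growth order. For large n, n^a · (log n)^b dominates n^a' · (log n)^b' iff a > a', or (a = a' and b > b'). Ranking the 5 terms shows the dominant one is 8 · n^4. Hence f(n) ∈ Θ(n^4).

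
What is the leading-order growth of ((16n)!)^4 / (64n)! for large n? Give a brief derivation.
((16n)!)^4/(64n)! ~ ((2π·16n)^(3/2) / 2) · 4^(−4·16n)  →  0

Write N = 16n. Stirling: N! ~ sqrt(2π N)(N/e)^N and (4N)! ~ sqrt(2π·4N)·(4N/e)^(4N).
  (N!)^4/(4N)! ~ (2π N)^(4/2) (N/e)^(4N) / [sqrt(2π·4N) (4N/e)^(4N)]
     = (2π N)^(4/2) / sqrt(2π·4N) · (N/(4N))^(4N)
     = (2π N)^((4−1)/2) / 2 · 4^(−4N).
Since 4^4 > 1, the factor 4^(−4N) decays exponentially, so the ratio → 0. Substituting N = 16n gives the stated form.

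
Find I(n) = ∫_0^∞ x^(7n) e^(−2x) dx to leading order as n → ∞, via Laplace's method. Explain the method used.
I(n) ~ (sqrt(2π·7n) / 2) · (7n/(2e))^(7n)

Write the integrand as exp(7n ln x − 2x) and set f(x) = 7n ln x − 2x. Then f'(x) = 7n/x − 2 = 0 at x* = 7n/2, and f''(x*) = −7n/x*^2 = −2^2/(7n). Laplace's method (interior maximum) gives
  I(n) ~ e^(f(x*)) · sqrt(2π / |f''(x*)|)
        = exp(7n ln(7n/2) − 7n) · sqrt(2π · 7n / 2^2)
        = (7n/2)^(7n) e^(−7n) · sqrt(2π·7n) / 2
        = (sqrt(2π·7n) / 2) · (7n/(2e))^(7n).
This matches Γ(7n+1)/2^(7n+1) with Stirling applied to Γ.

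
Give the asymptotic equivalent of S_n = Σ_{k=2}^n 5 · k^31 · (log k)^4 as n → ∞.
S_n ~ 5 · n^32 · (log n)^4 / 32

By integral comparison, S_n = ∫_1^n 5 · x^31 · (log x)^4 dx + O(n^31 · (log n)^4). For the integral, the leading term of ∫_1^n x^31 (log x)^4 dx is n^32/32 · (log n)^4 (by repeated integration by parts; each step lowers the log-exponent and produces a relatively O(1/log n) correction). Hence S_n ~ 5 · n^32 · (log n)^4 / 32.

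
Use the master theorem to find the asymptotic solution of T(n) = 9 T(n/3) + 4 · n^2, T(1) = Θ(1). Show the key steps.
T(n) = Θ(n^2 log n)

log_3 9 = 2, and f(n) = 4 · n^2 = Θ(n^(log_3 9)). This is Case 2 of the master theorem: T(n) = Θ(f(n) · log n) = Θ(n^2 log n).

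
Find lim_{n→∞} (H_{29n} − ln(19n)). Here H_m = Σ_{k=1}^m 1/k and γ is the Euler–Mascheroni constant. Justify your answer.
lim = ln(29/19) + γ

By Euler-Maclaurin, H_m = ln m + γ + O(1/m). So
  H_{29n} − ln(19n) = ln(29n) + γ − ln(19n) + O(1/n)
                       = ln(29/19) + γ + O(1/n).
Hence the limit is ln(29/19) + γ.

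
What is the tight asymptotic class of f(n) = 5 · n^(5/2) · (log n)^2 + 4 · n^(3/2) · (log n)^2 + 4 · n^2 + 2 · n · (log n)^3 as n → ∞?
f(n) ∈ Θ(n^(5/2) · (log n)^2)

Compare the terms by growth order. For large n, n^a · (log n)^b dominates n^a' · (log n)^b' iff a > a', or (a = a' and b > b'). Ranking the 4 terms shows the dominant one is 5 · n^(5/2) · (log n)^2. Hence f(n) ∈ Θ(n^(5/2) · (log n)^2).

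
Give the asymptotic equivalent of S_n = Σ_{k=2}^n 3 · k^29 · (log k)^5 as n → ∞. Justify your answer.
S_n ~ n^30 · (log n)^5 / 10

By integral comparison, S_n = ∫_1^n 3 · x^29 · (log x)^5 dx + O(n^29 · (log n)^5). For the integral, the leading term of ∫_1^n x^29 (log x)^5 dx is n^30/30 · (log n)^5 (by repeated integration by parts; each step lowers the log-exponent and produces a relatively O(1/log n) correction). Hence S_n ~ n^30 · (log n)^5 / 10.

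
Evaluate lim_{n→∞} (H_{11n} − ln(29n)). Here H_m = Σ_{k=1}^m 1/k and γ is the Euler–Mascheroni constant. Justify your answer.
lim = ln(11/29) + γ

By Euler-Maclaurin, H_m = ln m + γ + O(1/m). So
  H_{11n} − ln(29n) = ln(11n) + γ − ln(29n) + O(1/n)
                       = ln(11/29) + γ + O(1/n).
Hence the limit is ln(11/29) + γ.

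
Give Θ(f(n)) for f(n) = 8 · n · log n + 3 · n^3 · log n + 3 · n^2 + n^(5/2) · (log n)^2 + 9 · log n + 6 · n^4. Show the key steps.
f(n) ∈ Θ(n^4)

Compare the terms by growth order. For large n, n^a · (log n)^b dominates n^a' · (log n)^b' iff a > a', or (a = a' and b > b'). Ranking the 6 terms shows the dominant one is 6 · n^4. Hence f(n) ∈ Θ(n^4).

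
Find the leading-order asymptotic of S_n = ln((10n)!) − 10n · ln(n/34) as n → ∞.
S_n ~ 10n · (ln 340 − 1) + O(ln n)

Stirling: ln((10n)!) = 10n ln(10n) − 10n + O(ln n).
  S_n = 10n ln(10n) − 10n − 10n ln(n/34) + O(ln n)
      = 10n ln(10n) − 10n ln n + 10n ln 34 − 10n + O(ln n)
      = 10n ln 10 + 10n ln 34 − 10n + O(ln n)
      = 10n (ln 340 − 1) + O(ln n).
Numerically ln(340) − 1 ≈ 4.8289.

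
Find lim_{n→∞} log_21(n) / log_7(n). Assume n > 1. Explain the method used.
lim = ln(7) / ln(21) = log_21(7)

Change of base: log_21(n) = ln n / ln 21 and log_7(n) = ln n / ln 7. The ratio is (ln n / ln 21) · (ln 7 / ln n) = ln 7 / ln 21, a constant independent of n. So the limit is ln 7 / ln 21 = log_21(7).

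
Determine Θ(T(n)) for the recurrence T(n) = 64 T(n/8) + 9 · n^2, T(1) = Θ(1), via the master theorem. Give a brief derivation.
T(n) = Θ(n^2 log n)

log_8 64 = 2, and f(n) = 9 · n^2 = Θ(n^(log_8 64)). This is Case 2 of the master theorem: T(n) = Θ(f(n) · log n) = Θ(n^2 log n).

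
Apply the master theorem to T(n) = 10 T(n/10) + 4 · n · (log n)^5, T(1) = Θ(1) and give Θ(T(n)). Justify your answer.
T(n) = Θ(n · (log n)^6)

Here log_10 10 = 1 and f(n) = 4 · n · (log n)^5 = Θ(n^(log_10 10) · (log n)^5). This is the extended Case 2 of the master theorem (f matches the critical exponent up to log factors), giving T(n) = Θ(n^(log_10 10) · (log n)^(5+1)) = Θ(n · (log n)^6).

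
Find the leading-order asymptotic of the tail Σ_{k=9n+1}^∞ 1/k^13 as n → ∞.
Σ_{k>9n} 1/k^13 ~ 1/(12 · (9n)^12)

Compare to the integral: ∫_{9n}^∞ x^(−13) dx = [−x^(−12)/12]_{9n}^∞ = 1/((13−1)·(9n)^12). Euler-Maclaurin then gives
  Σ_{k>9n} 1/k^13 = ∫_{9n}^∞ dx/x^13 − 1/(2·(9n)^13) + O(1/(9n)^14).
(Equivalently this is ζ(13) − Σ_{k≤9n} 1/k^13.)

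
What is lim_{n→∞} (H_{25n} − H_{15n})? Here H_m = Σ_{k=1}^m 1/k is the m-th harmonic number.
lim = ln(25/15) = ln(5/3)

Euler-Maclaurin gives H_m = ln m + γ + 1/(2m) + O(1/m^2). The γ and O(1/m) terms cancel in the difference:
  H_{25n} − H_{15n} = ln(25n) − ln(15n) + O(1/n) = ln(25/15) + O(1/n).
Hence the limit is ln(25/15) = ln(5/3).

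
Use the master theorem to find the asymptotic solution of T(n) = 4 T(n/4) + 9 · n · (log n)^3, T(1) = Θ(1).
T(n) = Θ(n · (log n)^4)

Here log_4 4 = 1 and f(n) = 9 · n · (log n)^3 = Θ(n^(log_4 4) · (log n)^3). This is the extended Case 2 of the master theorem (f matches the critical exponent up to log factors), giving T(n) = Θ(n^(log_4 4) · (log n)^(3+1)) = Θ(n · (log n)^4).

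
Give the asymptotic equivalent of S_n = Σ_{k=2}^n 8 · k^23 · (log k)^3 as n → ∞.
S_n ~ n^24 · (log n)^3 / 3

By integral comparison, S_n = ∫_1^n 8 · x^23 · (log x)^3 dx + O(n^23 · (log n)^3). For the integral, the leading term of ∫_1^n x^23 (log x)^3 dx is n^24/24 · (log n)^3 (by repeated integration by parts; each step lowers the log-exponent and produces a relatively O(1/log n) correction). Hence S_n ~ n^24 · (log n)^3 / 3.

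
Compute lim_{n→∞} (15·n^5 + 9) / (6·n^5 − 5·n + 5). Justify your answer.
lim = 15/6 = 5/2

For large n the leading n^5 terms dominate both numerator and denominator. Dividing top and bottom by n^5, every other term tends to 0, leaving 15/6 = 5/2.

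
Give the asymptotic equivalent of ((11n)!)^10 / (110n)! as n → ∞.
((11n)!)^10/(110n)! ~ ((2π·11n)^(9/2) / sqrt(10)) · 10^(−10·11n)  →  0

Write N = 11n. Stirling: N! ~ sqrt(2π N)(N/e)^N and (10N)! ~ sqrt(2π·10N)·(10N/e)^(10N).
  (N!)^10/(10N)! ~ (2π N)^(10/2) (N/e)^(10N) / [sqrt(2π·10N) (10N/e)^(10N)]
     = (2π N)^(10/2) / sqrt(2π·10N) · (N/(10N))^(10N)
     = (2π N)^((10−1)/2) / sqrt(10) · 10^(−10N).
Since 10^10 > 1, the factor 10^(−10N) decays exponentially, so the ratio → 0. Substituting N = 11n gives the stated form.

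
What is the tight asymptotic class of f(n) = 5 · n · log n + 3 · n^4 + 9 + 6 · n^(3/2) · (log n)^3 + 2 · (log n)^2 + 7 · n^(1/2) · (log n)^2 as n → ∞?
f(n) ∈ Θ(n^4)

Compare the terms by growth order. For large n, n^a · (log n)^b dominates n^a' · (log n)^b' iff a > a', or (a = a' and b > b'). Ranking the 6 terms shows the dominant one is 3 · n^4. Hence f(n) ∈ Θ(n^4).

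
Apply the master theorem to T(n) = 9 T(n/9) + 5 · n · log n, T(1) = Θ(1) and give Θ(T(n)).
T(n) = Θ(n · (log n)^2)

Here log_9 9 = 1 and f(n) = 5 · n · log n = Θ(n^(log_9 9) · (log n)^1). This is the extended Case 2 of the master theorem (f matches the critical exponent up to log factors), giving T(n) = Θ(n^(log_9 9) · (log n)^(1+1)) = Θ(n · (log n)^2).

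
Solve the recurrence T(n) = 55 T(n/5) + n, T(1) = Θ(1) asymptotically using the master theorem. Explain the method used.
T(n) = Θ(n^(log_5 55))

Master theorem: compare f(n) = n to n^(log_5 55) where log_5 55 ≈ 2.490. Since 1 < log_5 55, we have f(n) = O(n^(log_5 55 − ε)) for some ε > 0 — Case 1. Hence T(n) = Θ(n^(log_5 55)).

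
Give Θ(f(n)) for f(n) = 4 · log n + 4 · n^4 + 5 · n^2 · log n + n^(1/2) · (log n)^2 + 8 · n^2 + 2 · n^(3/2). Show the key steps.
f(n) ∈ Θ(n^4)

Compare the terms by growth order. For large n, n^a · (log n)^b dominates n^a' · (log n)^b' iff a > a', or (a = a' and b > b'). Ranking the 6 terms shows the dominant one is 4 · n^4. Hence f(n) ∈ Θ(n^4).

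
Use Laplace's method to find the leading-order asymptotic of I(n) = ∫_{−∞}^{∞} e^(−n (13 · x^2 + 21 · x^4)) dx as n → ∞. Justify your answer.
I(n) ~ sqrt(π/(13n))

φ(x) = 13 · x^2 + 21 · x^4 has its unique global minimum at x* = 0 (since φ'(x) = 26x + 84x^3 = 0 only at x = 0 for real x with both coefficients positive, and φ → ∞ as |x| → ∞). At x* = 0, φ(0) = 0 and φ''(0) = 26. Laplace's method then gives
  I(n) ~ sqrt(2π / (n · φ''(0))) · e^(−n φ(0)) = sqrt(2π / (26n)) = sqrt(π/(13n)).
The 21 · x^4 term contributes only at subleading order (an O(1/n) relative correction).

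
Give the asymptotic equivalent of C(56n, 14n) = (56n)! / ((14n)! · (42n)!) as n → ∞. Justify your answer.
C(56n, 14n) ~ (256/27)^(14n) · sqrt(2/(3π·14n))

Write N = 14n. Apply Stirling to each factorial:
  (4N)! ~ sqrt(2π·4N) · (4N/e)^(4N),
  N! ~ sqrt(2π N) · (N/e)^N,
  (3N)! ~ sqrt(2π·3N) · (3N/e)^(3N).
The exponential factors combine to (4N)^(4N) / (N^N · (3N)^(3N)) = 4^(4N)/3^(3N) = (4^4/3^3)^N = (256/27)^N.
The square-root prefactors combine to sqrt(2π·4N) / (sqrt(2π N)·sqrt(2π·3N)) = sqrt(4 / (2π·3·N)) = sqrt(2/(3π·14n)).
Substituting N = 14n: C(56n, 14n) ~ (256/27)^(14n) · sqrt(2/(3π·14n)).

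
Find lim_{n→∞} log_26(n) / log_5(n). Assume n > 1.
lim = ln(5) / ln(26) = log_26(5)

Change of base: log_26(n) = ln n / ln 26 and log_5(n) = ln n / ln 5. The ratio is (ln n / ln 26) · (ln 5 / ln n) = ln 5 / ln 26, a constant independent of n. So the limit is ln 5 / ln 26 = log_26(5).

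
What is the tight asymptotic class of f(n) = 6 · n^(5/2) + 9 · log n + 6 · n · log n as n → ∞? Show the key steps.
f(n) ∈ Θ(n^(5/2))

Compare the terms by growth order. For large n, n^a · (log n)^b dominates n^a' · (log n)^b' iff a > a', or (a = a' and b > b'). Ranking the 3 terms shows the dominant one is 6 · n^(5/2). Hence f(n) ∈ Θ(n^(5/2)).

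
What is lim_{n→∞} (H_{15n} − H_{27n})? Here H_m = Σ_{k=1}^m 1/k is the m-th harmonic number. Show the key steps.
lim = ln(15/27) = ln(5/9)

Euler-Maclaurin gives H_m = ln m + γ + 1/(2m) + O(1/m^2). The γ and O(1/m) terms cancel in the difference:
  H_{15n} − H_{27n} = ln(15n) − ln(27n) + O(1/n) = ln(15/27) + O(1/n).
Hence the limit is ln(15/27) = ln(5/9).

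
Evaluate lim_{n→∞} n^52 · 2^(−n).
lim = 0

Exponentials with base > 1 dominate every fixed polynomial: for any fixed c, n^c / 2^n → 0 as n → ∞ (e.g. by the ratio test, or by writing 2^n = e^(n ln 2) and noting e^(n ln 2) / n^c → ∞). Hence n^52 · 2^(−n) = n^52 / 2^n → 0.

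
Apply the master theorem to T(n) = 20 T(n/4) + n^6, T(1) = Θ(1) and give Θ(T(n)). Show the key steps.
T(n) = Θ(n^6)

log_4 20 ≈ 2.161. f(n) = n^6 dominates n^(log_4 20) since 6 > 2.161, and the regularity condition a·f(n/b) = 20·(n/4)^6 = (20/4096)·n^6 ≤ c·f(n) holds with c = 20/4096 ≈ 0.00488 < 1. So this is Case 3: T(n) = Θ(f(n)) = Θ(n^6).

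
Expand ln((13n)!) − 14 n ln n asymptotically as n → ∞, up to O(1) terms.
ln((13n)!) − 14 n ln n = −n ln n + 13(ln 13 − 1) n + (1/2) ln(2π·13n) + O(1/n)

Stirling: ln((13n)!) = 13n ln(13n) − 13n + (1/2) ln(2π·13n) + O(1/n).
Expand 13n ln(13n) = 13n (ln n + ln 13) = 13n ln n + 13n ln 13.
Subtract 14n ln n: leading term is (13 − 14) n ln n = −n ln n. The next term is 13n ln 13 − 13n = 13(ln 13 − 1) n. Then the (1/2) ln(2π·13n) correction.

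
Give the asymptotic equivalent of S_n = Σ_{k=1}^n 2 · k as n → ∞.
S_n ~ n^2

By integral comparison (Euler-Maclaurin), Σ_{k=1}^n 2 · k = 2 · ∫_0^n x^1 dx + O(n) = 2 · n^2/2 = n^2 + O(n). (Equivalently, Faulhaber's formula gives the same leading term.)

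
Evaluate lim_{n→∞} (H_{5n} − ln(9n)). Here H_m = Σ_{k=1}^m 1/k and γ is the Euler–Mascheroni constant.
lim = ln(5/9) + γ

By Euler-Maclaurin, H_m = ln m + γ + O(1/m). So
  H_{5n} − ln(9n) = ln(5n) + γ − ln(9n) + O(1/n)
                       = ln(5/9) + γ + O(1/n).
Hence the limit is ln(5/9) + γ.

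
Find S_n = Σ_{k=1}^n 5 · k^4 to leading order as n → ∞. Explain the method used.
S_n ~ n^5

By integral comparison (Euler-Maclaurin), Σ_{k=1}^n 5 · k^4 = 5 · ∫_0^n x^4 dx + O(n^4) = 5 · n^5/5 = n^5 + O(n^4). (Equivalently, Faulhaber's formula gives the same leading term.)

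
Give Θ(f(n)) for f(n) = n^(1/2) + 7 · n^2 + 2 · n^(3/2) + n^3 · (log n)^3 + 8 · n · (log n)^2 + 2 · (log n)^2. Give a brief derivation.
f(n) ∈ Θ(n^3 · (log n)^3)

Compare the terms by growth order. For large n, n^a · (log n)^b dominates n^a' · (log n)^b' iff a > a', or (a = a' and b > b'). Ranking the 6 terms shows the dominant one is n^3 · (log n)^3. Hence f(n) ∈ Θ(n^3 · (log n)^3).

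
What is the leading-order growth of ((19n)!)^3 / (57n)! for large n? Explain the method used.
((19n)!)^3/(57n)! ~ ((2π·19n)^(2/2) / sqrt(3)) · 3^(−3·19n)  →  0

Write N = 19n. Stirling: N! ~ sqrt(2π N)(N/e)^N and (3N)! ~ sqrt(2π·3N)·(3N/e)^(3N).
  (N!)^3/(3N)! ~ (2π N)^(3/2) (N/e)^(3N) / [sqrt(2π·3N) (3N/e)^(3N)]
     = (2π N)^(3/2) / sqrt(2π·3N) · (N/(3N))^(3N)
     = (2π N)^((3−1)/2) / sqrt(3) · 3^(−3N).
Since 3^3 > 1, the factor 3^(−3N) decays exponentially, so the ratio → 0. Substituting N = 19n gives the stated form.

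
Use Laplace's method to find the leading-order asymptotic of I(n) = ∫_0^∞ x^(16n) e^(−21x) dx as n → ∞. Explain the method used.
I(n) ~ (sqrt(2π·16n) / 21) · (16n/(21e))^(16n)

Write the integrand as exp(16n ln x − 21x) and set f(x) = 16n ln x − 21x. Then f'(x) = 16n/x − 21 = 0 at x* = 16n/21, and f''(x*) = −16n/x*^2 = −21^2/(16n). Laplace's method (interior maximum) gives
  I(n) ~ e^(f(x*)) · sqrt(2π / |f''(x*)|)
        = exp(16n ln(16n/21) − 16n) · sqrt(2π · 16n / 21^2)
        = (16n/21)^(16n) e^(−16n) · sqrt(2π·16n) / 21
        = (sqrt(2π·16n) / 21) · (16n/(21e))^(16n).
This matches Γ(16n+1)/21^(16n+1) with Stirling applied to Γ.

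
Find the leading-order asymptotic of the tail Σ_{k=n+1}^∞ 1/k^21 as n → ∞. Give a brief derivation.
Σ_{k>n} 1/k^21 ~ 1/(20 · n^20)

Compare to the integral: ∫_{n}^∞ x^(−21) dx = [−x^(−20)/20]_{n}^∞ = 1/((21−1)·n^20). Euler-Maclaurin then gives
  Σ_{k>n} 1/k^21 = ∫_{n}^∞ dx/x^21 − 1/(2·n^21) + O(1/n^22).
(Equivalently this is ζ(21) − Σ_{k≤n} 1/k^21.)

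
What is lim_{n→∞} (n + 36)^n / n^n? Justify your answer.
lim = e^36

Rewrite as (1 + 36/n)^(n). By the standard limit (1 + x/n)^n → e^x, we have (1 + 36/n)^n → e^36, and raising to the 1st power gives e^36.
More precisely, ln[(1 + 36/n)^(n)] = n · ln(1 + 36/n) = n · (36/n + O(1/n^2)) = 36 + O(1/n) → 36.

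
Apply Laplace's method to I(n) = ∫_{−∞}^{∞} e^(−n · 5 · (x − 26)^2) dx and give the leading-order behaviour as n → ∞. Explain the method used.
I(n) = sqrt(π/(5n))

Here φ(x) = 5 · (x − 26)^2 has its unique minimum at x* = 26 with φ(x*) = 0 and φ''(x*) = 10. Laplace's method gives
  I(n) ~ e^(−n φ(x*)) · sqrt(2π / (n · φ''(x*))) = sqrt(2π / (10n)) = sqrt(π/(5n)).
This is exact: substituting u = (x − 26)·sqrt(5n) gives I(n) = (1/sqrt(5n)) ∫_{−∞}^{∞} e^(−u^2) du = sqrt(π/(5n)).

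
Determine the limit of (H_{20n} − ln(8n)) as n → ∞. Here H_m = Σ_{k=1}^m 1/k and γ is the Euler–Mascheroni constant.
lim = ln(5/2) + γ

By Euler-Maclaurin, H_m = ln m + γ + O(1/m). So
  H_{20n} − ln(8n) = ln(20n) + γ − ln(8n) + O(1/n)
                       = ln(20/8) + γ + O(1/n).
Hence the limit is ln(20/8) + γ (= ln(5/2)).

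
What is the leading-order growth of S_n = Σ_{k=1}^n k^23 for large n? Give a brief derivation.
S_n ~ n^24 / 24

By integral comparison (Euler-Maclaurin), Σ_{k=1}^n k^23 = ∫_0^n x^23 dx + O(n^23) = n^24/24 + O(n^23). (Equivalently, Faulhaber's formula gives the same leading term.)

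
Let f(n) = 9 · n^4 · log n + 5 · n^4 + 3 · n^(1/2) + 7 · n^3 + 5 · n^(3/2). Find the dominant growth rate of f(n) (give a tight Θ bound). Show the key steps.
f(n) ∈ Θ(n^4 · log n)

Compare the terms by growth order. For large n, n^a · (log n)^b dominates n^a' · (log n)^b' iff a > a', or (a = a' and b > b'). Ranking the 5 terms shows the dominant one is 9 · n^4 · log n. Hence f(n) ∈ Θ(n^4 · log n).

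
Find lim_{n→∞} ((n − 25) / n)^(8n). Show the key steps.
lim = e^(−200)

Rewrite as (1 − 25/n)^(8n). By the standard limit (1 + x/n)^n → e^x, we have (1 − 25/n)^n → e^(−25), and raising to the 8th power gives e^(−200).
More precisely, ln[(1 − 25/n)^(8n)] = 8n · ln(1 − 25/n) = 8n · (-25/n + O(1/n^2)) = -200 + O(1/n) → -200.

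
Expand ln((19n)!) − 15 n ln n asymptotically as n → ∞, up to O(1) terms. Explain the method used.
ln((19n)!) − 15 n ln n = 4 n ln n + 19(ln 19 − 1) n + (1/2) ln(2π·19n) + O(1/n)

Stirling: ln((19n)!) = 19n ln(19n) − 19n + (1/2) ln(2π·19n) + O(1/n).
Expand 19n ln(19n) = 19n (ln n + ln 19) = 19n ln n + 19n ln 19.
Subtract 15n ln n: leading term is (19 − 15) n ln n = 4 n ln n. The next term is 19n ln 19 − 19n = 19(ln 19 − 1) n. Then the (1/2) ln(2π·19n) correction.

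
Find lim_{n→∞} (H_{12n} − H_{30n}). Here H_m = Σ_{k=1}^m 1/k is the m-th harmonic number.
lim = ln(12/30) = ln(2/5)

Euler-Maclaurin gives H_m = ln m + γ + 1/(2m) + O(1/m^2). The γ and O(1/m) terms cancel in the difference:
  H_{12n} − H_{30n} = ln(12n) − ln(30n) + O(1/n) = ln(12/30) + O(1/n).
Hence the limit is ln(12/30) = ln(2/5).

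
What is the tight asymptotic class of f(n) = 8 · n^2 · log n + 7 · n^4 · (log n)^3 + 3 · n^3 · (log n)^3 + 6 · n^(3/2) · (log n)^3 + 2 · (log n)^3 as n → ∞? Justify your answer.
f(n) ∈ Θ(n^4 · (log n)^3)

Compare the terms by growth order. For large n, n^a · (log n)^b dominates n^a' · (log n)^b' iff a > a', or (a = a' and b > b'). Ranking the 5 terms shows the dominant one is 7 · n^4 · (log n)^3. Hence f(n) ∈ Θ(n^4 · (log n)^3).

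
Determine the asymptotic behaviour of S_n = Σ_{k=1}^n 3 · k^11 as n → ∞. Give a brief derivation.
S_n ~ n^12 / 4

By integral comparison (Euler-Maclaurin), Σ_{k=1}^n 3 · k^11 = 3 · ∫_0^n x^11 dx + O(n^11) = 3 · n^12/12 = n^12 / 4 + O(n^11). (Equivalently, Faulhaber's formula gives the same leading term.)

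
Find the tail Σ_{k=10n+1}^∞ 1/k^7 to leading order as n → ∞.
Σ_{k>10n} 1/k^7 ~ 1/(6 · (10n)^6)

Compare to the integral: ∫_{10n}^∞ x^(−7) dx = [−x^(−6)/6]_{10n}^∞ = 1/((7−1)·(10n)^6). Euler-Maclaurin then gives
  Σ_{k>10n} 1/k^7 = ∫_{10n}^∞ dx/x^7 − 1/(2·(10n)^7) + O(1/(10n)^8).
(Equivalently this is ζ(7) − Σ_{k≤10n} 1/k^7.)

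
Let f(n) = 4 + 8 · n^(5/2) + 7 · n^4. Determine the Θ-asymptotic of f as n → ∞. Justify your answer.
f(n) ∈ Θ(n^4)

Compare the terms by growth order. For large n, n^a · (log n)^b dominates n^a' · (log n)^b' iff a > a', or (a = a' and b > b'). Ranking the 3 terms shows the dominant one is 7 · n^4. Hence f(n) ∈ Θ(n^4).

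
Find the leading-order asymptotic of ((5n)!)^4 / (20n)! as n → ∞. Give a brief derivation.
((5n)!)^4/(20n)! ~ ((2π·5n)^(3/2) / 2) · 4^(−4·5n)  →  0

Write N = 5n. Stirling: N! ~ sqrt(2π N)(N/e)^N and (4N)! ~ sqrt(2π·4N)·(4N/e)^(4N).
  (N!)^4/(4N)! ~ (2π N)^(4/2) (N/e)^(4N) / [sqrt(2π·4N) (4N/e)^(4N)]
     = (2π N)^(4/2) / sqrt(2π·4N) · (N/(4N))^(4N)
     = (2π N)^((4−1)/2) / 2 · 4^(−4N).
Since 4^4 > 1, the factor 4^(−4N) decays exponentially, so the ratio → 0. Substituting N = 5n gives the stated form.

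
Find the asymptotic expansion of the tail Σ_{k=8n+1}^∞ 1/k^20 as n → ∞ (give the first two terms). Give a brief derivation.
Σ_{k>8n} 1/k^20 = 1/(19 · (8n)^19) − 1/(2 · (8n)^20) + O(1/(8n)^21)

Compare to the integral: ∫_{8n}^∞ x^(−20) dx = [−x^(−19)/19]_{8n}^∞ = 1/((20−1)·(8n)^19). The Euler-Maclaurin correction adds −f(8n)/2 = −1/(2·(8n)^20). Euler-Maclaurin then gives
  Σ_{k>8n} 1/k^20 = ∫_{8n}^∞ dx/x^20 − 1/(2·(8n)^20) + O(1/(8n)^21).
(Equivalently this is ζ(20) − Σ_{k≤8n} 1/k^20.)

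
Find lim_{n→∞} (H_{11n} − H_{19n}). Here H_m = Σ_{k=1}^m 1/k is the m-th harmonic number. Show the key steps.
lim = ln(11/19)

Euler-Maclaurin gives H_m = ln m + γ + 1/(2m) + O(1/m^2). The γ and O(1/m) terms cancel in the difference:
  H_{11n} − H_{19n} = ln(11n) − ln(19n) + O(1/n) = ln(11/19) + O(1/n).
Hence the limit is ln(11/19).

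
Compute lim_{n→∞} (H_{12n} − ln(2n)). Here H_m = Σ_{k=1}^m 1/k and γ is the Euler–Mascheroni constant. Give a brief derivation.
lim = ln 6 + γ

By Euler-Maclaurin, H_m = ln m + γ + O(1/m). So
  H_{12n} − ln(2n) = ln(12n) + γ − ln(2n) + O(1/n)
                       = ln(12/2) + γ + O(1/n).
Hence the limit is ln(12/2) + γ (= ln 6).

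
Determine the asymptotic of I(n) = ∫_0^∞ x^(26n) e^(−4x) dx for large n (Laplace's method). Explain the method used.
I(n) ~ (sqrt(2π·26n) / 4) · (26n/(4e))^(26n)

Write the integrand as exp(26n ln x − 4x) and set f(x) = 26n ln x − 4x. Then f'(x) = 26n/x − 4 = 0 at x* = 26n/4, and f''(x*) = −26n/x*^2 = −4^2/(26n). Laplace's method (interior maximum) gives
  I(n) ~ e^(f(x*)) · sqrt(2π / |f''(x*)|)
        = exp(26n ln(26n/4) − 26n) · sqrt(2π · 26n / 4^2)
        = (26n/4)^(26n) e^(−26n) · sqrt(2π·26n) / 4
        = (sqrt(2π·26n) / 4) · (26n/(4e))^(26n).
This matches Γ(26n+1)/4^(26n+1) with Stirling applied to Γ.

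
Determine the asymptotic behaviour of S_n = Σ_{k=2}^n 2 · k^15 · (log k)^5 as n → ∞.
S_n ~ n^16 · (log n)^5 / 8

By integral comparison, S_n = ∫_1^n 2 · x^15 · (log x)^5 dx + O(n^15 · (log n)^5). For the integral, the leading term of ∫_1^n x^15 (log x)^5 dx is n^16/16 · (log n)^5 (by repeated integration by parts; each step lowers the log-exponent and produces a relatively O(1/log n) correction). Hence S_n ~ n^16 · (log n)^5 / 8.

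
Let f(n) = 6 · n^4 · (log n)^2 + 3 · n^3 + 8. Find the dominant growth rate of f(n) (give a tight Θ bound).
f(n) ∈ Θ(n^4 · (log n)^2)

Compare the terms by growth order. For large n, n^a · (log n)^b dominates n^a' · (log n)^b' iff a > a', or (a = a' and b > b'). Ranking the 3 terms shows the dominant one is 6 · n^4 · (log n)^2. Hence f(n) ∈ Θ(n^4 · (log n)^2).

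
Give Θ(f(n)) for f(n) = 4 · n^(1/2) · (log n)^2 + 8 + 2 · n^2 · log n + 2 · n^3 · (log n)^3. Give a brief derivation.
f(n) ∈ Θ(n^3 · (log n)^3)

Compare the terms by growth order. For large n, n^a · (log n)^b dominates n^a' · (log n)^b' iff a > a', or (a = a' and b > b'). Ranking the 4 terms shows the dominant one is 2 · n^3 · (log n)^3. Hence f(n) ∈ Θ(n^3 · (log n)^3).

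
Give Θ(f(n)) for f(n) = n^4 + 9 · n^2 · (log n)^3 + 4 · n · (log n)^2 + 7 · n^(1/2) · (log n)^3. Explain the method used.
f(n) ∈ Θ(n^4)

Compare the terms by growth order. For large n, n^a · (log n)^b dominates n^a' · (log n)^b' iff a > a', or (a = a' and b > b'). Ranking the 4 terms shows the dominant one is n^4. Hence f(n) ∈ Θ(n^4).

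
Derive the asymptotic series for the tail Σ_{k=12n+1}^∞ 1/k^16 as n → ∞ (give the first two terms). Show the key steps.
Σ_{k>12n} 1/k^16 = 1/(15 · (12n)^15) − 1/(2 · (12n)^16) + O(1/(12n)^17)

Compare to the integral: ∫_{12n}^∞ x^(−16) dx = [−x^(−15)/15]_{12n}^∞ = 1/((16−1)·(12n)^15). The Euler-Maclaurin correction adds −f(12n)/2 = −1/(2·(12n)^16). Euler-Maclaurin then gives
  Σ_{k>12n} 1/k^16 = ∫_{12n}^∞ dx/x^16 − 1/(2·(12n)^16) + O(1/(12n)^17).
(Equivalently this is ζ(16) − Σ_{k≤12n} 1/k^16.)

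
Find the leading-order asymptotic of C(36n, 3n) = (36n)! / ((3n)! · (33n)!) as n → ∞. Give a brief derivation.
C(36n, 3n) ~ (8916100448256/285311670611)^(3n) · sqrt(6/(11π·3n))

Write N = 3n. Apply Stirling to each factorial:
  (12N)! ~ sqrt(2π·12N) · (12N/e)^(12N),
  N! ~ sqrt(2π N) · (N/e)^N,
  (11N)! ~ sqrt(2π·11N) · (11N/e)^(11N).
The exponential factors combine to (12N)^(12N) / (N^N · (11N)^(11N)) = 12^(12N)/11^(11N) = (12^12/11^11)^N = (8916100448256/285311670611)^N.
The square-root prefactors combine to sqrt(2π·12N) / (sqrt(2π N)·sqrt(2π·11N)) = sqrt(12 / (2π·11·N)) = sqrt(6/(11π·3n)).
Substituting N = 3n: C(36n, 3n) ~ (8916100448256/285311670611)^(3n) · sqrt(6/(11π·3n)).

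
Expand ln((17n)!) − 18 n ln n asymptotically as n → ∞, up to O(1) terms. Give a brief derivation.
ln((17n)!) − 18 n ln n = −n ln n + 17(ln 17 − 1) n + (1/2) ln(2π·17n) + O(1/n)

Stirling: ln((17n)!) = 17n ln(17n) − 17n + (1/2) ln(2π·17n) + O(1/n).
Expand 17n ln(17n) = 17n (ln n + ln 17) = 17n ln n + 17n ln 17.
Subtract 18n ln n: leading term is (17 − 18) n ln n = −n ln n. The next term is 17n ln 17 − 17n = 17(ln 17 − 1) n. Then the (1/2) ln(2π·17n) correction.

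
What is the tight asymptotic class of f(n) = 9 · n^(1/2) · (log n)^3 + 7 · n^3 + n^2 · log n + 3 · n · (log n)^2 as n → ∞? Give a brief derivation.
f(n) ∈ Θ(n^3)

Compare the terms by growth order. For large n, n^a · (log n)^b dominates n^a' · (log n)^b' iff a > a', or (a = a' and b > b'). Ranking the 4 terms shows the dominant one is 7 · n^3. Hence f(n) ∈ Θ(n^3).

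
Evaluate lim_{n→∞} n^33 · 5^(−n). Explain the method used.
lim = 0

Exponentials with base > 1 dominate every fixed polynomial: for any fixed c, n^c / 5^n → 0 as n → ∞ (e.g. by the ratio test, or by writing 5^n = e^(n ln 5) and noting e^(n ln 5) / n^c → ∞). Hence n^33 · 5^(−n) = n^33 / 5^n → 0.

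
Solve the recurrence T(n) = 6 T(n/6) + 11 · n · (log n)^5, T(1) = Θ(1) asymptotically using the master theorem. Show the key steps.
T(n) = Θ(n · (log n)^6)

Here log_6 6 = 1 and f(n) = 11 · n · (log n)^5 = Θ(n^(log_6 6) · (log n)^5). This is the extended Case 2 of the master theorem (f matches the critical exponent up to log factors), giving T(n) = Θ(n^(log_6 6) · (log n)^(5+1)) = Θ(n · (log n)^6).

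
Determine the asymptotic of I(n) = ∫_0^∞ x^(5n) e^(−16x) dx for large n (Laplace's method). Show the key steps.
I(n) ~ (sqrt(2π·5n) / 16) · (5n/(16e))^(5n)

Write the integrand as exp(5n ln x − 16x) and set f(x) = 5n ln x − 16x. Then f'(x) = 5n/x − 16 = 0 at x* = 5n/16, and f''(x*) = −5n/x*^2 = −16^2/(5n). Laplace's method (interior maximum) gives
  I(n) ~ e^(f(x*)) · sqrt(2π / |f''(x*)|)
        = exp(5n ln(5n/16) − 5n) · sqrt(2π · 5n / 16^2)
        = (5n/16)^(5n) e^(−5n) · sqrt(2π·5n) / 16
        = (sqrt(2π·5n) / 16) · (5n/(16e))^(5n).
This matches Γ(5n+1)/16^(5n+1) with Stirling applied to Γ.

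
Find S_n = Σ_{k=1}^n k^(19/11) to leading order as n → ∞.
S_n ~ (11/30) · n^(30/11)

Integral comparison: Σ_{k=1}^n k^(19/11) = ∫_0^n x^(19/11) dx + O(n^(19/11)). The integral is n^(1 + 19/11) / (1 + 19/11) = n^((19+11)/11) / ((19+11)/11) = (11/30) · n^(30/11).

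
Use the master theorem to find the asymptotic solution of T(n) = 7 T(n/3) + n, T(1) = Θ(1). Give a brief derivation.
T(n) = Θ(n^(log_3 7))

Master theorem: compare f(n) = n to n^(log_3 7) where log_3 7 ≈ 1.771. Since 1 < log_3 7, we have f(n) = O(n^(log_3 7 − ε)) for some ε > 0 — Case 1. Hence T(n) = Θ(n^(log_3 7)).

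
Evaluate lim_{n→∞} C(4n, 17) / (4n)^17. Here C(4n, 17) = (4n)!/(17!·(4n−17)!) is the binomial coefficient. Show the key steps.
lim = 1/17! = 1/355687428096000

With N = 4n → ∞: C(N, 17) / N^17 = [N(N−1)…(N−16)] / (17! · N^17) = (1/17!) · 1 · (1 − 1/(4n)) · … · (1 − 16/(4n)). Each factor → 1 as N → ∞, so the limit is 1/17! = 1/355687428096000.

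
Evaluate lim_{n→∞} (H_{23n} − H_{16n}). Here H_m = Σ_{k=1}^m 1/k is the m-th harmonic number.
lim = ln(23/16)

Euler-Maclaurin gives H_m = ln m + γ + 1/(2m) + O(1/m^2). The γ and O(1/m) terms cancel in the difference:
  H_{23n} − H_{16n} = ln(23n) − ln(16n) + O(1/n) = ln(23/16) + O(1/n).
Hence the limit is ln(23/16).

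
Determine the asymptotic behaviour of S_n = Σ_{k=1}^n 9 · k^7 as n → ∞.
S_n ~ 9 · n^8 / 8

By integral comparison (Euler-Maclaurin), Σ_{k=1}^n 9 · k^7 = 9 · ∫_0^n x^7 dx + O(n^7) = 9 · n^8/8 + O(n^7). (Equivalently, Faulhaber's formula gives the same leading term.)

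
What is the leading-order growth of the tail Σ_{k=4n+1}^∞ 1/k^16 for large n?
Σ_{k>4n} 1/k^16 ~ 1/(15 · (4n)^15)

Compare to the integral: ∫_{4n}^∞ x^(−16) dx = [−x^(−15)/15]_{4n}^∞ = 1/((16−1)·(4n)^15). Euler-Maclaurin then gives
  Σ_{k>4n} 1/k^16 = ∫_{4n}^∞ dx/x^16 − 1/(2·(4n)^16) + O(1/(4n)^17).
(Equivalently this is ζ(16) − Σ_{k≤4n} 1/k^16.)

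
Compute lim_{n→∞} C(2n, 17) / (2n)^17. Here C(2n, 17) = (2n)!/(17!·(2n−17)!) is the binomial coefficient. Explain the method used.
lim = 1/17! = 1/355687428096000

With N = 2n → ∞: C(N, 17) / N^17 = [N(N−1)…(N−16)] / (17! · N^17) = (1/17!) · 1 · (1 − 1/(2n)) · … · (1 − 16/(2n)). Each factor → 1 as N → ∞, so the limit is 1/17! = 1/355687428096000.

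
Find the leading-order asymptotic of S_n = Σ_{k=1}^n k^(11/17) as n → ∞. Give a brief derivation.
S_n ~ (17/28) · n^(28/17)

Integral comparison: Σ_{k=1}^n k^(11/17) = ∫_0^n x^(11/17) dx + O(n^(11/17)). The integral is n^(1 + 11/17) / (1 + 11/17) = n^((11+17)/17) / ((11+17)/17) = (17/28) · n^(28/17).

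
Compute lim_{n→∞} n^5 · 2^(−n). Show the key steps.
lim = 0

Exponentials with base > 1 dominate every fixed polynomial: for any fixed c, n^c / 2^n → 0 as n → ∞ (e.g. by the ratio test, or by writing 2^n = e^(n ln 2) and noting e^(n ln 2) / n^c → ∞). Hence n^5 · 2^(−n) = n^5 / 2^n → 0.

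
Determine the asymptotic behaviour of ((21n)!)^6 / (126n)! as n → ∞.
((21n)!)^6/(126n)! ~ ((2π·21n)^(5/2) / sqrt(6)) · 6^(−6·21n)  →  0

Write N = 21n. Stirling: N! ~ sqrt(2π N)(N/e)^N and (6N)! ~ sqrt(2π·6N)·(6N/e)^(6N).
  (N!)^6/(6N)! ~ (2π N)^(6/2) (N/e)^(6N) / [sqrt(2π·6N) (6N/e)^(6N)]
     = (2π N)^(6/2) / sqrt(2π·6N) · (N/(6N))^(6N)
     = (2π N)^((6−1)/2) / sqrt(6) · 6^(−6N).
Since 6^6 > 1, the factor 6^(−6N) decays exponentially, so the ratio → 0. Substituting N = 21n gives the stated form.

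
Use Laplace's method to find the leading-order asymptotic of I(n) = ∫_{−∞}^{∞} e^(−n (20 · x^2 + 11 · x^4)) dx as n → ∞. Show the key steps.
I(n) ~ sqrt(π/(20n))

φ(x) = 20 · x^2 + 11 · x^4 has its unique global minimum at x* = 0 (since φ'(x) = 40x + 44x^3 = 0 only at x = 0 for real x with both coefficients positive, and φ → ∞ as |x| → ∞). At x* = 0, φ(0) = 0 and φ''(0) = 40. Laplace's method then gives
  I(n) ~ sqrt(2π / (n · φ''(0))) · e^(−n φ(0)) = sqrt(2π / (40n)) = sqrt(π/(20n)).
The 11 · x^4 term contributes only at subleading order (an O(1/n) relative correction).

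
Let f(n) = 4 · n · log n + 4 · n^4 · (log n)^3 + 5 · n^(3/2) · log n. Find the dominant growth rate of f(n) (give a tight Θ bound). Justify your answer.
f(n) ∈ Θ(n^4 · (log n)^3)

Compare the terms by growth order. For large n, n^a · (log n)^b dominates n^a' · (log n)^b' iff a > a', or (a = a' and b > b'). Ranking the 3 terms shows the dominant one is 4 · n^4 · (log n)^3. Hence f(n) ∈ Θ(n^4 · (log n)^3).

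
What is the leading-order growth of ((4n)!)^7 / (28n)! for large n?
((4n)!)^7/(28n)! ~ ((2π·4n)^(6/2) / sqrt(7)) · 7^(−7·4n)  →  0

Write N = 4n. Stirling: N! ~ sqrt(2π N)(N/e)^N and (7N)! ~ sqrt(2π·7N)·(7N/e)^(7N).
  (N!)^7/(7N)! ~ (2π N)^(7/2) (N/e)^(7N) / [sqrt(2π·7N) (7N/e)^(7N)]
     = (2π N)^(7/2) / sqrt(2π·7N) · (N/(7N))^(7N)
     = (2π N)^((7−1)/2) / sqrt(7) · 7^(−7N).
Since 7^7 > 1, the factor 7^(−7N) decays exponentially, so the ratio → 0. Substituting N = 4n gives the stated form.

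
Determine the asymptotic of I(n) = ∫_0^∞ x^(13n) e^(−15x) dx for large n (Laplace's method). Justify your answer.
I(n) ~ (sqrt(2π·13n) / 15) · (13n/(15e))^(13n)

Write the integrand as exp(13n ln x − 15x) and set f(x) = 13n ln x − 15x. Then f'(x) = 13n/x − 15 = 0 at x* = 13n/15, and f''(x*) = −13n/x*^2 = −15^2/(13n). Laplace's method (interior maximum) gives
  I(n) ~ e^(f(x*)) · sqrt(2π / |f''(x*)|)
        = exp(13n ln(13n/15) − 13n) · sqrt(2π · 13n / 15^2)
        = (13n/15)^(13n) e^(−13n) · sqrt(2π·13n) / 15
        = (sqrt(2π·13n) / 15) · (13n/(15e))^(13n).
This matches Γ(13n+1)/15^(13n+1) with Stirling applied to Γ.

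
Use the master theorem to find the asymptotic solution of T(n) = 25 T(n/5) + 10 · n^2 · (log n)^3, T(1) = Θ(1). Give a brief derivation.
T(n) = Θ(n^2 · (log n)^4)

Here log_5 25 = 2 and f(n) = 10 · n^2 · (log n)^3 = Θ(n^(log_5 25) · (log n)^3). This is the extended Case 2 of the master theorem (f matches the critical exponent up to log factors), giving T(n) = Θ(n^(log_5 25) · (log n)^(3+1)) = Θ(n^2 · (log n)^4).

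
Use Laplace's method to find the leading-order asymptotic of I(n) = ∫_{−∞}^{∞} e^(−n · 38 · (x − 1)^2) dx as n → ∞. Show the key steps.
I(n) = sqrt(π/(38n))

Here φ(x) = 38 · (x − 1)^2 has its unique minimum at x* = 1 with φ(x*) = 0 and φ''(x*) = 76. Laplace's method gives
  I(n) ~ e^(−n φ(x*)) · sqrt(2π / (n · φ''(x*))) = sqrt(2π / (76n)) = sqrt(π/(38n)).
This is exact: substituting u = (x − 1)·sqrt(38n) gives I(n) = (1/sqrt(38n)) ∫_{−∞}^{∞} e^(−u^2) du = sqrt(π/(38n)).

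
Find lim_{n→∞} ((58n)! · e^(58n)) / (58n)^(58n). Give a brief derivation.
lim = ∞

Stirling: (58n)! ~ sqrt(2π·58n) · (58n/e)^(58n). Hence
  (58n)! · e^(58n) / (58n)^(58n) ~ sqrt(2π·58n) = sqrt(2π·58) · sqrt(n) → ∞.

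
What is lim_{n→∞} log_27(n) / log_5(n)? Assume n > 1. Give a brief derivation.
lim = ln(5) / ln(27) = log_27(5)

Change of base: log_27(n) = ln n / ln 27 and log_5(n) = ln n / ln 5. The ratio is (ln n / ln 27) · (ln 5 / ln n) = ln 5 / ln 27, a constant independent of n. So the limit is ln 5 / ln 27 = log_27(5).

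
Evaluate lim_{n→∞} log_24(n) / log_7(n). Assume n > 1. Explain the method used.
lim = ln(7) / ln(24) = log_24(7)

Change of base: log_24(n) = ln n / ln 24 and log_7(n) = ln n / ln 7. The ratio is (ln n / ln 24) · (ln 7 / ln n) = ln 7 / ln 24, a constant independent of n. So the limit is ln 7 / ln 24 = log_24(7).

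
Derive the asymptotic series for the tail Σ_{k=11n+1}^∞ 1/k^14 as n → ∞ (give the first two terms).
Σ_{k>11n} 1/k^14 = 1/(13 · (11n)^13) − 1/(2 · (11n)^14) + O(1/(11n)^15)

Compare to the integral: ∫_{11n}^∞ x^(−14) dx = [−x^(−13)/13]_{11n}^∞ = 1/((14−1)·(11n)^13). The Euler-Maclaurin correction adds −f(11n)/2 = −1/(2·(11n)^14). Euler-Maclaurin then gives
  Σ_{k>11n} 1/k^14 = ∫_{11n}^∞ dx/x^14 − 1/(2·(11n)^14) + O(1/(11n)^15).
(Equivalently this is ζ(14) − Σ_{k≤11n} 1/k^14.)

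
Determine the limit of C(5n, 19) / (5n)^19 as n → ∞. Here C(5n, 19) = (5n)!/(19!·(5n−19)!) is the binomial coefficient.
lim = 1/19! = 1/121645100408832000

With N = 5n → ∞: C(N, 19) / N^19 = [N(N−1)…(N−18)] / (19! · N^19) = (1/19!) · 1 · (1 − 1/(5n)) · … · (1 − 18/(5n)). Each factor → 1 as N → ∞, so the limit is 1/19! = 1/121645100408832000.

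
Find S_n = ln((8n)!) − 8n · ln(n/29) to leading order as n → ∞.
S_n ~ 8n · (ln 232 − 1) + O(ln n)

Stirling: ln((8n)!) = 8n ln(8n) − 8n + O(ln n).
  S_n = 8n ln(8n) − 8n − 8n ln(n/29) + O(ln n)
      = 8n ln(8n) − 8n ln n + 8n ln 29 − 8n + O(ln n)
      = 8n ln 8 + 8n ln 29 − 8n + O(ln n)
      = 8n (ln 232 − 1) + O(ln n).
Numerically ln(232) − 1 ≈ 4.4467.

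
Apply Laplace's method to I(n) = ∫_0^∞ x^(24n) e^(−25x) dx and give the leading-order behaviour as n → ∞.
I(n) ~ (sqrt(2π·24n) / 25) · (24n/(25e))^(24n)

Write the integrand as exp(24n ln x − 25x) and set f(x) = 24n ln x − 25x. Then f'(x) = 24n/x − 25 = 0 at x* = 24n/25, and f''(x*) = −24n/x*^2 = −25^2/(24n). Laplace's method (interior maximum) gives
  I(n) ~ e^(f(x*)) · sqrt(2π / |f''(x*)|)
        = exp(24n ln(24n/25) − 24n) · sqrt(2π · 24n / 25^2)
        = (24n/25)^(24n) e^(−24n) · sqrt(2π·24n) / 25
        = (sqrt(2π·24n) / 25) · (24n/(25e))^(24n).
This matches Γ(24n+1)/25^(24n+1) with Stirling applied to Γ.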